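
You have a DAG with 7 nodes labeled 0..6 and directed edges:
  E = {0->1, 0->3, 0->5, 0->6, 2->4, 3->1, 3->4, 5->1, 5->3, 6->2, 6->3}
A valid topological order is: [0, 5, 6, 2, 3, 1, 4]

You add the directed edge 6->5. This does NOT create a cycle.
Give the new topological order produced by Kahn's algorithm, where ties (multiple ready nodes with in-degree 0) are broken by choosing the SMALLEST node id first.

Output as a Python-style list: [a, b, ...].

Answer: [0, 6, 2, 5, 3, 1, 4]

Derivation:
Old toposort: [0, 5, 6, 2, 3, 1, 4]
Added edge: 6->5
Position of 6 (2) > position of 5 (1). Must reorder: 6 must now come before 5.
Run Kahn's algorithm (break ties by smallest node id):
  initial in-degrees: [0, 3, 1, 3, 2, 2, 1]
  ready (indeg=0): [0]
  pop 0: indeg[1]->2; indeg[3]->2; indeg[5]->1; indeg[6]->0 | ready=[6] | order so far=[0]
  pop 6: indeg[2]->0; indeg[3]->1; indeg[5]->0 | ready=[2, 5] | order so far=[0, 6]
  pop 2: indeg[4]->1 | ready=[5] | order so far=[0, 6, 2]
  pop 5: indeg[1]->1; indeg[3]->0 | ready=[3] | order so far=[0, 6, 2, 5]
  pop 3: indeg[1]->0; indeg[4]->0 | ready=[1, 4] | order so far=[0, 6, 2, 5, 3]
  pop 1: no out-edges | ready=[4] | order so far=[0, 6, 2, 5, 3, 1]
  pop 4: no out-edges | ready=[] | order so far=[0, 6, 2, 5, 3, 1, 4]
  Result: [0, 6, 2, 5, 3, 1, 4]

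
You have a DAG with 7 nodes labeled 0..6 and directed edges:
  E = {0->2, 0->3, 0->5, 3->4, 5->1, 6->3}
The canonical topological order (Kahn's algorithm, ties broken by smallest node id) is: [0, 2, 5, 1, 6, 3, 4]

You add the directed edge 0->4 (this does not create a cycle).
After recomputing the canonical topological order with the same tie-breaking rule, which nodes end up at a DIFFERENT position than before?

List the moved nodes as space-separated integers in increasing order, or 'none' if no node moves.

Answer: none

Derivation:
Old toposort: [0, 2, 5, 1, 6, 3, 4]
Added edge 0->4
Recompute Kahn (smallest-id tiebreak):
  initial in-degrees: [0, 1, 1, 2, 2, 1, 0]
  ready (indeg=0): [0, 6]
  pop 0: indeg[2]->0; indeg[3]->1; indeg[4]->1; indeg[5]->0 | ready=[2, 5, 6] | order so far=[0]
  pop 2: no out-edges | ready=[5, 6] | order so far=[0, 2]
  pop 5: indeg[1]->0 | ready=[1, 6] | order so far=[0, 2, 5]
  pop 1: no out-edges | ready=[6] | order so far=[0, 2, 5, 1]
  pop 6: indeg[3]->0 | ready=[3] | order so far=[0, 2, 5, 1, 6]
  pop 3: indeg[4]->0 | ready=[4] | order so far=[0, 2, 5, 1, 6, 3]
  pop 4: no out-edges | ready=[] | order so far=[0, 2, 5, 1, 6, 3, 4]
New canonical toposort: [0, 2, 5, 1, 6, 3, 4]
Compare positions:
  Node 0: index 0 -> 0 (same)
  Node 1: index 3 -> 3 (same)
  Node 2: index 1 -> 1 (same)
  Node 3: index 5 -> 5 (same)
  Node 4: index 6 -> 6 (same)
  Node 5: index 2 -> 2 (same)
  Node 6: index 4 -> 4 (same)
Nodes that changed position: none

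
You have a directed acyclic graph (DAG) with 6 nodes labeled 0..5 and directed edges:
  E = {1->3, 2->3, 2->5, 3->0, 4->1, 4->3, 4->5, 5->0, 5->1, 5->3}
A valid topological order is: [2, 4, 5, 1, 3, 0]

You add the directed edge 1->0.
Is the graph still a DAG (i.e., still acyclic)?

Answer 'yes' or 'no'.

Given toposort: [2, 4, 5, 1, 3, 0]
Position of 1: index 3; position of 0: index 5
New edge 1->0: forward
Forward edge: respects the existing order. Still a DAG, same toposort still valid.
Still a DAG? yes

Answer: yes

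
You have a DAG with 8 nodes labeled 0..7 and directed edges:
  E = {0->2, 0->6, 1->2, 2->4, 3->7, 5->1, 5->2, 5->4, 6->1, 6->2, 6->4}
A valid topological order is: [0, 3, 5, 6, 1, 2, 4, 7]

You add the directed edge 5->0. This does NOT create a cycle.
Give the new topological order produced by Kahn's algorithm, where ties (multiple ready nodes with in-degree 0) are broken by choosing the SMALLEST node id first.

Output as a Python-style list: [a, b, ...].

Answer: [3, 5, 0, 6, 1, 2, 4, 7]

Derivation:
Old toposort: [0, 3, 5, 6, 1, 2, 4, 7]
Added edge: 5->0
Position of 5 (2) > position of 0 (0). Must reorder: 5 must now come before 0.
Run Kahn's algorithm (break ties by smallest node id):
  initial in-degrees: [1, 2, 4, 0, 3, 0, 1, 1]
  ready (indeg=0): [3, 5]
  pop 3: indeg[7]->0 | ready=[5, 7] | order so far=[3]
  pop 5: indeg[0]->0; indeg[1]->1; indeg[2]->3; indeg[4]->2 | ready=[0, 7] | order so far=[3, 5]
  pop 0: indeg[2]->2; indeg[6]->0 | ready=[6, 7] | order so far=[3, 5, 0]
  pop 6: indeg[1]->0; indeg[2]->1; indeg[4]->1 | ready=[1, 7] | order so far=[3, 5, 0, 6]
  pop 1: indeg[2]->0 | ready=[2, 7] | order so far=[3, 5, 0, 6, 1]
  pop 2: indeg[4]->0 | ready=[4, 7] | order so far=[3, 5, 0, 6, 1, 2]
  pop 4: no out-edges | ready=[7] | order so far=[3, 5, 0, 6, 1, 2, 4]
  pop 7: no out-edges | ready=[] | order so far=[3, 5, 0, 6, 1, 2, 4, 7]
  Result: [3, 5, 0, 6, 1, 2, 4, 7]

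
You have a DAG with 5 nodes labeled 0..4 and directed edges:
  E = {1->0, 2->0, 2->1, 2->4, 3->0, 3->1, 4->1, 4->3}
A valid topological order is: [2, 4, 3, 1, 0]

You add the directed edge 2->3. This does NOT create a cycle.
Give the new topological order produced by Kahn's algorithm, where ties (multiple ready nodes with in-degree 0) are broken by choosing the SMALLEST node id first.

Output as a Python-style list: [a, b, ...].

Old toposort: [2, 4, 3, 1, 0]
Added edge: 2->3
Position of 2 (0) < position of 3 (2). Old order still valid.
Run Kahn's algorithm (break ties by smallest node id):
  initial in-degrees: [3, 3, 0, 2, 1]
  ready (indeg=0): [2]
  pop 2: indeg[0]->2; indeg[1]->2; indeg[3]->1; indeg[4]->0 | ready=[4] | order so far=[2]
  pop 4: indeg[1]->1; indeg[3]->0 | ready=[3] | order so far=[2, 4]
  pop 3: indeg[0]->1; indeg[1]->0 | ready=[1] | order so far=[2, 4, 3]
  pop 1: indeg[0]->0 | ready=[0] | order so far=[2, 4, 3, 1]
  pop 0: no out-edges | ready=[] | order so far=[2, 4, 3, 1, 0]
  Result: [2, 4, 3, 1, 0]

Answer: [2, 4, 3, 1, 0]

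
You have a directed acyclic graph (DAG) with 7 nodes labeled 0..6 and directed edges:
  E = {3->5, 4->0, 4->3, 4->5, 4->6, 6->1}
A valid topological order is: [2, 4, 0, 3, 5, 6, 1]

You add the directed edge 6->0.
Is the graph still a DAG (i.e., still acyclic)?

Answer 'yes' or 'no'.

Given toposort: [2, 4, 0, 3, 5, 6, 1]
Position of 6: index 5; position of 0: index 2
New edge 6->0: backward (u after v in old order)
Backward edge: old toposort is now invalid. Check if this creates a cycle.
Does 0 already reach 6? Reachable from 0: [0]. NO -> still a DAG (reorder needed).
Still a DAG? yes

Answer: yes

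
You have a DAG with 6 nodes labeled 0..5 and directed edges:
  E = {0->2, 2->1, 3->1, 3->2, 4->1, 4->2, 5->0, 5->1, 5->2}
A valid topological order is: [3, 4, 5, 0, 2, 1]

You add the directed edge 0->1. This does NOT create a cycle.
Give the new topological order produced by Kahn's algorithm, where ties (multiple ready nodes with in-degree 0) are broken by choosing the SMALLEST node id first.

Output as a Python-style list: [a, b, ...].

Old toposort: [3, 4, 5, 0, 2, 1]
Added edge: 0->1
Position of 0 (3) < position of 1 (5). Old order still valid.
Run Kahn's algorithm (break ties by smallest node id):
  initial in-degrees: [1, 5, 4, 0, 0, 0]
  ready (indeg=0): [3, 4, 5]
  pop 3: indeg[1]->4; indeg[2]->3 | ready=[4, 5] | order so far=[3]
  pop 4: indeg[1]->3; indeg[2]->2 | ready=[5] | order so far=[3, 4]
  pop 5: indeg[0]->0; indeg[1]->2; indeg[2]->1 | ready=[0] | order so far=[3, 4, 5]
  pop 0: indeg[1]->1; indeg[2]->0 | ready=[2] | order so far=[3, 4, 5, 0]
  pop 2: indeg[1]->0 | ready=[1] | order so far=[3, 4, 5, 0, 2]
  pop 1: no out-edges | ready=[] | order so far=[3, 4, 5, 0, 2, 1]
  Result: [3, 4, 5, 0, 2, 1]

Answer: [3, 4, 5, 0, 2, 1]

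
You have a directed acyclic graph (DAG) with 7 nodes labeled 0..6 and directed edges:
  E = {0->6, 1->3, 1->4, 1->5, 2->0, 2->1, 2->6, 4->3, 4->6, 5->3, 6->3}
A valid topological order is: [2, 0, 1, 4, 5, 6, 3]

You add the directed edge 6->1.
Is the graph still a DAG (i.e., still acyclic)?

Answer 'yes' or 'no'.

Answer: no

Derivation:
Given toposort: [2, 0, 1, 4, 5, 6, 3]
Position of 6: index 5; position of 1: index 2
New edge 6->1: backward (u after v in old order)
Backward edge: old toposort is now invalid. Check if this creates a cycle.
Does 1 already reach 6? Reachable from 1: [1, 3, 4, 5, 6]. YES -> cycle!
Still a DAG? no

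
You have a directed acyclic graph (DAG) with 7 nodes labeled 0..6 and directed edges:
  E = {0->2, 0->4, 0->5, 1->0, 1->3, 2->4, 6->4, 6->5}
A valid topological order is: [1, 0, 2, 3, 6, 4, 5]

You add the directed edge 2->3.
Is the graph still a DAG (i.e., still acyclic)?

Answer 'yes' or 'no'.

Answer: yes

Derivation:
Given toposort: [1, 0, 2, 3, 6, 4, 5]
Position of 2: index 2; position of 3: index 3
New edge 2->3: forward
Forward edge: respects the existing order. Still a DAG, same toposort still valid.
Still a DAG? yes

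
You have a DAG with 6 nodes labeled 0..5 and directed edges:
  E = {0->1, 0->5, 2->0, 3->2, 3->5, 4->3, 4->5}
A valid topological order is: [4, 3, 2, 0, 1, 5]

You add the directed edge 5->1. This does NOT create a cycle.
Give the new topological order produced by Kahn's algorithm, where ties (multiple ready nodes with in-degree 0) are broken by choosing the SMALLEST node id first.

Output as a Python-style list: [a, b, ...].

Old toposort: [4, 3, 2, 0, 1, 5]
Added edge: 5->1
Position of 5 (5) > position of 1 (4). Must reorder: 5 must now come before 1.
Run Kahn's algorithm (break ties by smallest node id):
  initial in-degrees: [1, 2, 1, 1, 0, 3]
  ready (indeg=0): [4]
  pop 4: indeg[3]->0; indeg[5]->2 | ready=[3] | order so far=[4]
  pop 3: indeg[2]->0; indeg[5]->1 | ready=[2] | order so far=[4, 3]
  pop 2: indeg[0]->0 | ready=[0] | order so far=[4, 3, 2]
  pop 0: indeg[1]->1; indeg[5]->0 | ready=[5] | order so far=[4, 3, 2, 0]
  pop 5: indeg[1]->0 | ready=[1] | order so far=[4, 3, 2, 0, 5]
  pop 1: no out-edges | ready=[] | order so far=[4, 3, 2, 0, 5, 1]
  Result: [4, 3, 2, 0, 5, 1]

Answer: [4, 3, 2, 0, 5, 1]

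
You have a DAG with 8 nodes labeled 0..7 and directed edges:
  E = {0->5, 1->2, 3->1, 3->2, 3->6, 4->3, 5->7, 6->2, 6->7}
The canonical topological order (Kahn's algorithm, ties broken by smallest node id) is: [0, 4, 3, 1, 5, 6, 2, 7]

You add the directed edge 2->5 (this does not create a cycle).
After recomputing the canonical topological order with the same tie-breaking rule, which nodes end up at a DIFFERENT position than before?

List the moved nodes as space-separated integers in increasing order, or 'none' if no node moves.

Answer: 2 5 6

Derivation:
Old toposort: [0, 4, 3, 1, 5, 6, 2, 7]
Added edge 2->5
Recompute Kahn (smallest-id tiebreak):
  initial in-degrees: [0, 1, 3, 1, 0, 2, 1, 2]
  ready (indeg=0): [0, 4]
  pop 0: indeg[5]->1 | ready=[4] | order so far=[0]
  pop 4: indeg[3]->0 | ready=[3] | order so far=[0, 4]
  pop 3: indeg[1]->0; indeg[2]->2; indeg[6]->0 | ready=[1, 6] | order so far=[0, 4, 3]
  pop 1: indeg[2]->1 | ready=[6] | order so far=[0, 4, 3, 1]
  pop 6: indeg[2]->0; indeg[7]->1 | ready=[2] | order so far=[0, 4, 3, 1, 6]
  pop 2: indeg[5]->0 | ready=[5] | order so far=[0, 4, 3, 1, 6, 2]
  pop 5: indeg[7]->0 | ready=[7] | order so far=[0, 4, 3, 1, 6, 2, 5]
  pop 7: no out-edges | ready=[] | order so far=[0, 4, 3, 1, 6, 2, 5, 7]
New canonical toposort: [0, 4, 3, 1, 6, 2, 5, 7]
Compare positions:
  Node 0: index 0 -> 0 (same)
  Node 1: index 3 -> 3 (same)
  Node 2: index 6 -> 5 (moved)
  Node 3: index 2 -> 2 (same)
  Node 4: index 1 -> 1 (same)
  Node 5: index 4 -> 6 (moved)
  Node 6: index 5 -> 4 (moved)
  Node 7: index 7 -> 7 (same)
Nodes that changed position: 2 5 6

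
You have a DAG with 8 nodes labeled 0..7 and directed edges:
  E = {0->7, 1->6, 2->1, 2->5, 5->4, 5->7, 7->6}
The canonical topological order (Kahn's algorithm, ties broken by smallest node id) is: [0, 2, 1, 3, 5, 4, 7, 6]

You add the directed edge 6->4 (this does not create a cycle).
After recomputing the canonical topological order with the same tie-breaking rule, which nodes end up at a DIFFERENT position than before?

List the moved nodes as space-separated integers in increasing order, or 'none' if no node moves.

Old toposort: [0, 2, 1, 3, 5, 4, 7, 6]
Added edge 6->4
Recompute Kahn (smallest-id tiebreak):
  initial in-degrees: [0, 1, 0, 0, 2, 1, 2, 2]
  ready (indeg=0): [0, 2, 3]
  pop 0: indeg[7]->1 | ready=[2, 3] | order so far=[0]
  pop 2: indeg[1]->0; indeg[5]->0 | ready=[1, 3, 5] | order so far=[0, 2]
  pop 1: indeg[6]->1 | ready=[3, 5] | order so far=[0, 2, 1]
  pop 3: no out-edges | ready=[5] | order so far=[0, 2, 1, 3]
  pop 5: indeg[4]->1; indeg[7]->0 | ready=[7] | order so far=[0, 2, 1, 3, 5]
  pop 7: indeg[6]->0 | ready=[6] | order so far=[0, 2, 1, 3, 5, 7]
  pop 6: indeg[4]->0 | ready=[4] | order so far=[0, 2, 1, 3, 5, 7, 6]
  pop 4: no out-edges | ready=[] | order so far=[0, 2, 1, 3, 5, 7, 6, 4]
New canonical toposort: [0, 2, 1, 3, 5, 7, 6, 4]
Compare positions:
  Node 0: index 0 -> 0 (same)
  Node 1: index 2 -> 2 (same)
  Node 2: index 1 -> 1 (same)
  Node 3: index 3 -> 3 (same)
  Node 4: index 5 -> 7 (moved)
  Node 5: index 4 -> 4 (same)
  Node 6: index 7 -> 6 (moved)
  Node 7: index 6 -> 5 (moved)
Nodes that changed position: 4 6 7

Answer: 4 6 7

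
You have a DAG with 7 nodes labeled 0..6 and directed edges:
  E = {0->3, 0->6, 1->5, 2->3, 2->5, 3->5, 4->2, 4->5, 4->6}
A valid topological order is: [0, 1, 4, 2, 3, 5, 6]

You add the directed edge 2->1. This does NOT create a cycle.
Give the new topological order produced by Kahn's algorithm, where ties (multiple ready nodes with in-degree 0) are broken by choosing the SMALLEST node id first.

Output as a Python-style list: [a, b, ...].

Answer: [0, 4, 2, 1, 3, 5, 6]

Derivation:
Old toposort: [0, 1, 4, 2, 3, 5, 6]
Added edge: 2->1
Position of 2 (3) > position of 1 (1). Must reorder: 2 must now come before 1.
Run Kahn's algorithm (break ties by smallest node id):
  initial in-degrees: [0, 1, 1, 2, 0, 4, 2]
  ready (indeg=0): [0, 4]
  pop 0: indeg[3]->1; indeg[6]->1 | ready=[4] | order so far=[0]
  pop 4: indeg[2]->0; indeg[5]->3; indeg[6]->0 | ready=[2, 6] | order so far=[0, 4]
  pop 2: indeg[1]->0; indeg[3]->0; indeg[5]->2 | ready=[1, 3, 6] | order so far=[0, 4, 2]
  pop 1: indeg[5]->1 | ready=[3, 6] | order so far=[0, 4, 2, 1]
  pop 3: indeg[5]->0 | ready=[5, 6] | order so far=[0, 4, 2, 1, 3]
  pop 5: no out-edges | ready=[6] | order so far=[0, 4, 2, 1, 3, 5]
  pop 6: no out-edges | ready=[] | order so far=[0, 4, 2, 1, 3, 5, 6]
  Result: [0, 4, 2, 1, 3, 5, 6]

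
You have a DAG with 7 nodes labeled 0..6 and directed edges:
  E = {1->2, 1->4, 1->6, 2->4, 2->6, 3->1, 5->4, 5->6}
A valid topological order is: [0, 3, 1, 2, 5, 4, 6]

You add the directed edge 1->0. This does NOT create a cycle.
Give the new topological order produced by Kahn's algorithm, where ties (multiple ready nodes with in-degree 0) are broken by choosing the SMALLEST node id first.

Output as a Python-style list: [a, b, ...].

Old toposort: [0, 3, 1, 2, 5, 4, 6]
Added edge: 1->0
Position of 1 (2) > position of 0 (0). Must reorder: 1 must now come before 0.
Run Kahn's algorithm (break ties by smallest node id):
  initial in-degrees: [1, 1, 1, 0, 3, 0, 3]
  ready (indeg=0): [3, 5]
  pop 3: indeg[1]->0 | ready=[1, 5] | order so far=[3]
  pop 1: indeg[0]->0; indeg[2]->0; indeg[4]->2; indeg[6]->2 | ready=[0, 2, 5] | order so far=[3, 1]
  pop 0: no out-edges | ready=[2, 5] | order so far=[3, 1, 0]
  pop 2: indeg[4]->1; indeg[6]->1 | ready=[5] | order so far=[3, 1, 0, 2]
  pop 5: indeg[4]->0; indeg[6]->0 | ready=[4, 6] | order so far=[3, 1, 0, 2, 5]
  pop 4: no out-edges | ready=[6] | order so far=[3, 1, 0, 2, 5, 4]
  pop 6: no out-edges | ready=[] | order so far=[3, 1, 0, 2, 5, 4, 6]
  Result: [3, 1, 0, 2, 5, 4, 6]

Answer: [3, 1, 0, 2, 5, 4, 6]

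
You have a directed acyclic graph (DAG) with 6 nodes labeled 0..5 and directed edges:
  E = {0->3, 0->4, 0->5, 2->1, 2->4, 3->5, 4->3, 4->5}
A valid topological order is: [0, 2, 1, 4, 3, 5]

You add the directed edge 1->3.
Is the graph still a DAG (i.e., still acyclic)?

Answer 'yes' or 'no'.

Given toposort: [0, 2, 1, 4, 3, 5]
Position of 1: index 2; position of 3: index 4
New edge 1->3: forward
Forward edge: respects the existing order. Still a DAG, same toposort still valid.
Still a DAG? yes

Answer: yes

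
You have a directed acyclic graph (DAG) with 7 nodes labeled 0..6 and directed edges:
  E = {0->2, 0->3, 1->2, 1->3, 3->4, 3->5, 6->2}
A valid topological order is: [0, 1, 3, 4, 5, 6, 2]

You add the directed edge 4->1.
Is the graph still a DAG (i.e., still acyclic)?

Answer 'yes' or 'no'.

Given toposort: [0, 1, 3, 4, 5, 6, 2]
Position of 4: index 3; position of 1: index 1
New edge 4->1: backward (u after v in old order)
Backward edge: old toposort is now invalid. Check if this creates a cycle.
Does 1 already reach 4? Reachable from 1: [1, 2, 3, 4, 5]. YES -> cycle!
Still a DAG? no

Answer: no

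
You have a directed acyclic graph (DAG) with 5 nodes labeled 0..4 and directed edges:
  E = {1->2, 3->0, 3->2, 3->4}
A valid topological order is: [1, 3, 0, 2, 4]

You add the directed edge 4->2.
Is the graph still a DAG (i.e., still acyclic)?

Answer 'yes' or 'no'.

Answer: yes

Derivation:
Given toposort: [1, 3, 0, 2, 4]
Position of 4: index 4; position of 2: index 3
New edge 4->2: backward (u after v in old order)
Backward edge: old toposort is now invalid. Check if this creates a cycle.
Does 2 already reach 4? Reachable from 2: [2]. NO -> still a DAG (reorder needed).
Still a DAG? yes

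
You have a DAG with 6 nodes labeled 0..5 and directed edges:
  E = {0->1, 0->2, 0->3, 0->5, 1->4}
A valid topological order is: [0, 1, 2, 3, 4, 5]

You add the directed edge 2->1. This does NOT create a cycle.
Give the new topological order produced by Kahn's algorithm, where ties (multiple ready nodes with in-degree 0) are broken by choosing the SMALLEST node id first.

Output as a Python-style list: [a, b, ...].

Old toposort: [0, 1, 2, 3, 4, 5]
Added edge: 2->1
Position of 2 (2) > position of 1 (1). Must reorder: 2 must now come before 1.
Run Kahn's algorithm (break ties by smallest node id):
  initial in-degrees: [0, 2, 1, 1, 1, 1]
  ready (indeg=0): [0]
  pop 0: indeg[1]->1; indeg[2]->0; indeg[3]->0; indeg[5]->0 | ready=[2, 3, 5] | order so far=[0]
  pop 2: indeg[1]->0 | ready=[1, 3, 5] | order so far=[0, 2]
  pop 1: indeg[4]->0 | ready=[3, 4, 5] | order so far=[0, 2, 1]
  pop 3: no out-edges | ready=[4, 5] | order so far=[0, 2, 1, 3]
  pop 4: no out-edges | ready=[5] | order so far=[0, 2, 1, 3, 4]
  pop 5: no out-edges | ready=[] | order so far=[0, 2, 1, 3, 4, 5]
  Result: [0, 2, 1, 3, 4, 5]

Answer: [0, 2, 1, 3, 4, 5]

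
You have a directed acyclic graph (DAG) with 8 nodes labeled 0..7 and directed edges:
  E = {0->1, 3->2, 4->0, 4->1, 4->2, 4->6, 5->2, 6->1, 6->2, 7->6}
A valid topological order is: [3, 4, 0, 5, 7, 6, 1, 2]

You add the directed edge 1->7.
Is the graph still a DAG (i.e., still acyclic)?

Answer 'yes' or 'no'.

Given toposort: [3, 4, 0, 5, 7, 6, 1, 2]
Position of 1: index 6; position of 7: index 4
New edge 1->7: backward (u after v in old order)
Backward edge: old toposort is now invalid. Check if this creates a cycle.
Does 7 already reach 1? Reachable from 7: [1, 2, 6, 7]. YES -> cycle!
Still a DAG? no

Answer: no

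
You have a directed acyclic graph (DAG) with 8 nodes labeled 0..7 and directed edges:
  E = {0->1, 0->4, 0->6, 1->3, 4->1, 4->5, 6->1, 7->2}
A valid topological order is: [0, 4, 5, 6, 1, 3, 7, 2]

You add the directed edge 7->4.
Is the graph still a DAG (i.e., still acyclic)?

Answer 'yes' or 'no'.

Answer: yes

Derivation:
Given toposort: [0, 4, 5, 6, 1, 3, 7, 2]
Position of 7: index 6; position of 4: index 1
New edge 7->4: backward (u after v in old order)
Backward edge: old toposort is now invalid. Check if this creates a cycle.
Does 4 already reach 7? Reachable from 4: [1, 3, 4, 5]. NO -> still a DAG (reorder needed).
Still a DAG? yes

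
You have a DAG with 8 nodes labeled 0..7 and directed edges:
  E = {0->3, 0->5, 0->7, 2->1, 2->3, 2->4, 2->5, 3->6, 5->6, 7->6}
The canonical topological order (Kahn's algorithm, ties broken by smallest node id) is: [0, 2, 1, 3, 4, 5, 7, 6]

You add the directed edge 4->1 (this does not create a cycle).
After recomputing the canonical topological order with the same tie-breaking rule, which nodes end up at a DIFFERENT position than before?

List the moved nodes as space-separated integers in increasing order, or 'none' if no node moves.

Old toposort: [0, 2, 1, 3, 4, 5, 7, 6]
Added edge 4->1
Recompute Kahn (smallest-id tiebreak):
  initial in-degrees: [0, 2, 0, 2, 1, 2, 3, 1]
  ready (indeg=0): [0, 2]
  pop 0: indeg[3]->1; indeg[5]->1; indeg[7]->0 | ready=[2, 7] | order so far=[0]
  pop 2: indeg[1]->1; indeg[3]->0; indeg[4]->0; indeg[5]->0 | ready=[3, 4, 5, 7] | order so far=[0, 2]
  pop 3: indeg[6]->2 | ready=[4, 5, 7] | order so far=[0, 2, 3]
  pop 4: indeg[1]->0 | ready=[1, 5, 7] | order so far=[0, 2, 3, 4]
  pop 1: no out-edges | ready=[5, 7] | order so far=[0, 2, 3, 4, 1]
  pop 5: indeg[6]->1 | ready=[7] | order so far=[0, 2, 3, 4, 1, 5]
  pop 7: indeg[6]->0 | ready=[6] | order so far=[0, 2, 3, 4, 1, 5, 7]
  pop 6: no out-edges | ready=[] | order so far=[0, 2, 3, 4, 1, 5, 7, 6]
New canonical toposort: [0, 2, 3, 4, 1, 5, 7, 6]
Compare positions:
  Node 0: index 0 -> 0 (same)
  Node 1: index 2 -> 4 (moved)
  Node 2: index 1 -> 1 (same)
  Node 3: index 3 -> 2 (moved)
  Node 4: index 4 -> 3 (moved)
  Node 5: index 5 -> 5 (same)
  Node 6: index 7 -> 7 (same)
  Node 7: index 6 -> 6 (same)
Nodes that changed position: 1 3 4

Answer: 1 3 4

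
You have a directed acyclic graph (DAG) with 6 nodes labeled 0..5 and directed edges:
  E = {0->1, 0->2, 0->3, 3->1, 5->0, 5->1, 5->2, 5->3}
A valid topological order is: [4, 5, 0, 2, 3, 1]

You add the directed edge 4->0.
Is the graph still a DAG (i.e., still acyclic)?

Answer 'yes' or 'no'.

Answer: yes

Derivation:
Given toposort: [4, 5, 0, 2, 3, 1]
Position of 4: index 0; position of 0: index 2
New edge 4->0: forward
Forward edge: respects the existing order. Still a DAG, same toposort still valid.
Still a DAG? yes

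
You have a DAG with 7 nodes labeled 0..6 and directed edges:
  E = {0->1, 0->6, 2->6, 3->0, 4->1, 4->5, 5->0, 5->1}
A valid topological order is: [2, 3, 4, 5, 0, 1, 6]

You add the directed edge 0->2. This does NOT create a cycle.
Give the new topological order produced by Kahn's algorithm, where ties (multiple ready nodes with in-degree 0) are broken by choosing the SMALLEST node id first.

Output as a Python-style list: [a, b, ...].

Answer: [3, 4, 5, 0, 1, 2, 6]

Derivation:
Old toposort: [2, 3, 4, 5, 0, 1, 6]
Added edge: 0->2
Position of 0 (4) > position of 2 (0). Must reorder: 0 must now come before 2.
Run Kahn's algorithm (break ties by smallest node id):
  initial in-degrees: [2, 3, 1, 0, 0, 1, 2]
  ready (indeg=0): [3, 4]
  pop 3: indeg[0]->1 | ready=[4] | order so far=[3]
  pop 4: indeg[1]->2; indeg[5]->0 | ready=[5] | order so far=[3, 4]
  pop 5: indeg[0]->0; indeg[1]->1 | ready=[0] | order so far=[3, 4, 5]
  pop 0: indeg[1]->0; indeg[2]->0; indeg[6]->1 | ready=[1, 2] | order so far=[3, 4, 5, 0]
  pop 1: no out-edges | ready=[2] | order so far=[3, 4, 5, 0, 1]
  pop 2: indeg[6]->0 | ready=[6] | order so far=[3, 4, 5, 0, 1, 2]
  pop 6: no out-edges | ready=[] | order so far=[3, 4, 5, 0, 1, 2, 6]
  Result: [3, 4, 5, 0, 1, 2, 6]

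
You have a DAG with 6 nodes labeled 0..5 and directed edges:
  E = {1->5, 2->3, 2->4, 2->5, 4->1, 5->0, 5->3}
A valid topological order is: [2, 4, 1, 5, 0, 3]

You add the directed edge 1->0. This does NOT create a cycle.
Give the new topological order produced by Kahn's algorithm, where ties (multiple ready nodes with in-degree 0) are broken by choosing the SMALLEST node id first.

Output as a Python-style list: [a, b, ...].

Old toposort: [2, 4, 1, 5, 0, 3]
Added edge: 1->0
Position of 1 (2) < position of 0 (4). Old order still valid.
Run Kahn's algorithm (break ties by smallest node id):
  initial in-degrees: [2, 1, 0, 2, 1, 2]
  ready (indeg=0): [2]
  pop 2: indeg[3]->1; indeg[4]->0; indeg[5]->1 | ready=[4] | order so far=[2]
  pop 4: indeg[1]->0 | ready=[1] | order so far=[2, 4]
  pop 1: indeg[0]->1; indeg[5]->0 | ready=[5] | order so far=[2, 4, 1]
  pop 5: indeg[0]->0; indeg[3]->0 | ready=[0, 3] | order so far=[2, 4, 1, 5]
  pop 0: no out-edges | ready=[3] | order so far=[2, 4, 1, 5, 0]
  pop 3: no out-edges | ready=[] | order so far=[2, 4, 1, 5, 0, 3]
  Result: [2, 4, 1, 5, 0, 3]

Answer: [2, 4, 1, 5, 0, 3]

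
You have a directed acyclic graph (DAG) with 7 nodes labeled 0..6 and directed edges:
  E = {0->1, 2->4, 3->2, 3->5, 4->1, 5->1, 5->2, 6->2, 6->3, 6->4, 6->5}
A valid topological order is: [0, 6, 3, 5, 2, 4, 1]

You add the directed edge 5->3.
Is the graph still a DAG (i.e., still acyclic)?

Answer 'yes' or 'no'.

Given toposort: [0, 6, 3, 5, 2, 4, 1]
Position of 5: index 3; position of 3: index 2
New edge 5->3: backward (u after v in old order)
Backward edge: old toposort is now invalid. Check if this creates a cycle.
Does 3 already reach 5? Reachable from 3: [1, 2, 3, 4, 5]. YES -> cycle!
Still a DAG? no

Answer: no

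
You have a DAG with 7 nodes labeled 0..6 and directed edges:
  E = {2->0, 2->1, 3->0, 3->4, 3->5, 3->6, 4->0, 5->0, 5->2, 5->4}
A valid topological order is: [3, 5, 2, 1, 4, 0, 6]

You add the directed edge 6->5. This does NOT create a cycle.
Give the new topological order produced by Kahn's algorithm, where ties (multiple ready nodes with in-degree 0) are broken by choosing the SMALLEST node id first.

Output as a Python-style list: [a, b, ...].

Answer: [3, 6, 5, 2, 1, 4, 0]

Derivation:
Old toposort: [3, 5, 2, 1, 4, 0, 6]
Added edge: 6->5
Position of 6 (6) > position of 5 (1). Must reorder: 6 must now come before 5.
Run Kahn's algorithm (break ties by smallest node id):
  initial in-degrees: [4, 1, 1, 0, 2, 2, 1]
  ready (indeg=0): [3]
  pop 3: indeg[0]->3; indeg[4]->1; indeg[5]->1; indeg[6]->0 | ready=[6] | order so far=[3]
  pop 6: indeg[5]->0 | ready=[5] | order so far=[3, 6]
  pop 5: indeg[0]->2; indeg[2]->0; indeg[4]->0 | ready=[2, 4] | order so far=[3, 6, 5]
  pop 2: indeg[0]->1; indeg[1]->0 | ready=[1, 4] | order so far=[3, 6, 5, 2]
  pop 1: no out-edges | ready=[4] | order so far=[3, 6, 5, 2, 1]
  pop 4: indeg[0]->0 | ready=[0] | order so far=[3, 6, 5, 2, 1, 4]
  pop 0: no out-edges | ready=[] | order so far=[3, 6, 5, 2, 1, 4, 0]
  Result: [3, 6, 5, 2, 1, 4, 0]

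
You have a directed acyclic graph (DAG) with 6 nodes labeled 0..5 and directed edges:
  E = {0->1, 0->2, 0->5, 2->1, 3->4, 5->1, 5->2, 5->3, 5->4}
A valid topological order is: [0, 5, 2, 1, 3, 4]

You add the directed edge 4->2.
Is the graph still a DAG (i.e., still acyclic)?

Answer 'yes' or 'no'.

Given toposort: [0, 5, 2, 1, 3, 4]
Position of 4: index 5; position of 2: index 2
New edge 4->2: backward (u after v in old order)
Backward edge: old toposort is now invalid. Check if this creates a cycle.
Does 2 already reach 4? Reachable from 2: [1, 2]. NO -> still a DAG (reorder needed).
Still a DAG? yes

Answer: yes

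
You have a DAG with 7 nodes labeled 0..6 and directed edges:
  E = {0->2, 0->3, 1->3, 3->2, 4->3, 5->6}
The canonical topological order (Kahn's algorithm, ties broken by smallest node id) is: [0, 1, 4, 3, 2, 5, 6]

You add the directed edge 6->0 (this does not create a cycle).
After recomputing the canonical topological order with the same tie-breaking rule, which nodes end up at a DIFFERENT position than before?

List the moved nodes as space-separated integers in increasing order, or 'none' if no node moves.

Answer: 0 1 2 3 4 5 6

Derivation:
Old toposort: [0, 1, 4, 3, 2, 5, 6]
Added edge 6->0
Recompute Kahn (smallest-id tiebreak):
  initial in-degrees: [1, 0, 2, 3, 0, 0, 1]
  ready (indeg=0): [1, 4, 5]
  pop 1: indeg[3]->2 | ready=[4, 5] | order so far=[1]
  pop 4: indeg[3]->1 | ready=[5] | order so far=[1, 4]
  pop 5: indeg[6]->0 | ready=[6] | order so far=[1, 4, 5]
  pop 6: indeg[0]->0 | ready=[0] | order so far=[1, 4, 5, 6]
  pop 0: indeg[2]->1; indeg[3]->0 | ready=[3] | order so far=[1, 4, 5, 6, 0]
  pop 3: indeg[2]->0 | ready=[2] | order so far=[1, 4, 5, 6, 0, 3]
  pop 2: no out-edges | ready=[] | order so far=[1, 4, 5, 6, 0, 3, 2]
New canonical toposort: [1, 4, 5, 6, 0, 3, 2]
Compare positions:
  Node 0: index 0 -> 4 (moved)
  Node 1: index 1 -> 0 (moved)
  Node 2: index 4 -> 6 (moved)
  Node 3: index 3 -> 5 (moved)
  Node 4: index 2 -> 1 (moved)
  Node 5: index 5 -> 2 (moved)
  Node 6: index 6 -> 3 (moved)
Nodes that changed position: 0 1 2 3 4 5 6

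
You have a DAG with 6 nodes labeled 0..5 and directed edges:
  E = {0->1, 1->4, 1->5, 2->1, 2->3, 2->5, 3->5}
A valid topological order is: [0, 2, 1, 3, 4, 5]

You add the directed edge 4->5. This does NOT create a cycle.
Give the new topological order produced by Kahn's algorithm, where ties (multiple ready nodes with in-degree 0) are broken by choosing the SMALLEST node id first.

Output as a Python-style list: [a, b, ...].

Old toposort: [0, 2, 1, 3, 4, 5]
Added edge: 4->5
Position of 4 (4) < position of 5 (5). Old order still valid.
Run Kahn's algorithm (break ties by smallest node id):
  initial in-degrees: [0, 2, 0, 1, 1, 4]
  ready (indeg=0): [0, 2]
  pop 0: indeg[1]->1 | ready=[2] | order so far=[0]
  pop 2: indeg[1]->0; indeg[3]->0; indeg[5]->3 | ready=[1, 3] | order so far=[0, 2]
  pop 1: indeg[4]->0; indeg[5]->2 | ready=[3, 4] | order so far=[0, 2, 1]
  pop 3: indeg[5]->1 | ready=[4] | order so far=[0, 2, 1, 3]
  pop 4: indeg[5]->0 | ready=[5] | order so far=[0, 2, 1, 3, 4]
  pop 5: no out-edges | ready=[] | order so far=[0, 2, 1, 3, 4, 5]
  Result: [0, 2, 1, 3, 4, 5]

Answer: [0, 2, 1, 3, 4, 5]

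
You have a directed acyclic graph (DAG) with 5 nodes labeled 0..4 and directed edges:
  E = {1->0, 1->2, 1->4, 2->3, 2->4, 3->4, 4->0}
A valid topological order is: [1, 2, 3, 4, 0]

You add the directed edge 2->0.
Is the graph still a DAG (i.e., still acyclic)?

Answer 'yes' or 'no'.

Answer: yes

Derivation:
Given toposort: [1, 2, 3, 4, 0]
Position of 2: index 1; position of 0: index 4
New edge 2->0: forward
Forward edge: respects the existing order. Still a DAG, same toposort still valid.
Still a DAG? yes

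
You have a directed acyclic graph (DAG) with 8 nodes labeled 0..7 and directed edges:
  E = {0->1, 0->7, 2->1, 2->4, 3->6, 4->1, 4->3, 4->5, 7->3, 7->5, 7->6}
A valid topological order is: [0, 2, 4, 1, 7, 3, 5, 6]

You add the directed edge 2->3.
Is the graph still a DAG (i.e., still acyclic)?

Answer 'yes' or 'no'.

Given toposort: [0, 2, 4, 1, 7, 3, 5, 6]
Position of 2: index 1; position of 3: index 5
New edge 2->3: forward
Forward edge: respects the existing order. Still a DAG, same toposort still valid.
Still a DAG? yes

Answer: yes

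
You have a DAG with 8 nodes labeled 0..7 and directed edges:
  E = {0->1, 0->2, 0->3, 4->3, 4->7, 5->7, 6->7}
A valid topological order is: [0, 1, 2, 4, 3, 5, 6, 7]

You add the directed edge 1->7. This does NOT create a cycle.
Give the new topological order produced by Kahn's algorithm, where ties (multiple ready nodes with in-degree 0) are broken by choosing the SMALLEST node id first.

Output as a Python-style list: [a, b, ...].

Answer: [0, 1, 2, 4, 3, 5, 6, 7]

Derivation:
Old toposort: [0, 1, 2, 4, 3, 5, 6, 7]
Added edge: 1->7
Position of 1 (1) < position of 7 (7). Old order still valid.
Run Kahn's algorithm (break ties by smallest node id):
  initial in-degrees: [0, 1, 1, 2, 0, 0, 0, 4]
  ready (indeg=0): [0, 4, 5, 6]
  pop 0: indeg[1]->0; indeg[2]->0; indeg[3]->1 | ready=[1, 2, 4, 5, 6] | order so far=[0]
  pop 1: indeg[7]->3 | ready=[2, 4, 5, 6] | order so far=[0, 1]
  pop 2: no out-edges | ready=[4, 5, 6] | order so far=[0, 1, 2]
  pop 4: indeg[3]->0; indeg[7]->2 | ready=[3, 5, 6] | order so far=[0, 1, 2, 4]
  pop 3: no out-edges | ready=[5, 6] | order so far=[0, 1, 2, 4, 3]
  pop 5: indeg[7]->1 | ready=[6] | order so far=[0, 1, 2, 4, 3, 5]
  pop 6: indeg[7]->0 | ready=[7] | order so far=[0, 1, 2, 4, 3, 5, 6]
  pop 7: no out-edges | ready=[] | order so far=[0, 1, 2, 4, 3, 5, 6, 7]
  Result: [0, 1, 2, 4, 3, 5, 6, 7]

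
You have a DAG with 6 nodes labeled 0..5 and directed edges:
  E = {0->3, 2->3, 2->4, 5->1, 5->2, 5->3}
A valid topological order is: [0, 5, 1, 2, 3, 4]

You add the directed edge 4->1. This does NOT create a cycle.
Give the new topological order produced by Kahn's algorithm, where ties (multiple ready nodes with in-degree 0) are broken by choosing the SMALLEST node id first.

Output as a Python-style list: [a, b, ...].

Answer: [0, 5, 2, 3, 4, 1]

Derivation:
Old toposort: [0, 5, 1, 2, 3, 4]
Added edge: 4->1
Position of 4 (5) > position of 1 (2). Must reorder: 4 must now come before 1.
Run Kahn's algorithm (break ties by smallest node id):
  initial in-degrees: [0, 2, 1, 3, 1, 0]
  ready (indeg=0): [0, 5]
  pop 0: indeg[3]->2 | ready=[5] | order so far=[0]
  pop 5: indeg[1]->1; indeg[2]->0; indeg[3]->1 | ready=[2] | order so far=[0, 5]
  pop 2: indeg[3]->0; indeg[4]->0 | ready=[3, 4] | order so far=[0, 5, 2]
  pop 3: no out-edges | ready=[4] | order so far=[0, 5, 2, 3]
  pop 4: indeg[1]->0 | ready=[1] | order so far=[0, 5, 2, 3, 4]
  pop 1: no out-edges | ready=[] | order so far=[0, 5, 2, 3, 4, 1]
  Result: [0, 5, 2, 3, 4, 1]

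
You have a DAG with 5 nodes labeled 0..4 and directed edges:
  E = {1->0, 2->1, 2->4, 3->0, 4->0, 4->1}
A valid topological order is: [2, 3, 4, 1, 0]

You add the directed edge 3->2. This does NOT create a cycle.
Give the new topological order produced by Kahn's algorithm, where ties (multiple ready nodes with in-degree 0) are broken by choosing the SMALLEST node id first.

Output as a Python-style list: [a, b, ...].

Old toposort: [2, 3, 4, 1, 0]
Added edge: 3->2
Position of 3 (1) > position of 2 (0). Must reorder: 3 must now come before 2.
Run Kahn's algorithm (break ties by smallest node id):
  initial in-degrees: [3, 2, 1, 0, 1]
  ready (indeg=0): [3]
  pop 3: indeg[0]->2; indeg[2]->0 | ready=[2] | order so far=[3]
  pop 2: indeg[1]->1; indeg[4]->0 | ready=[4] | order so far=[3, 2]
  pop 4: indeg[0]->1; indeg[1]->0 | ready=[1] | order so far=[3, 2, 4]
  pop 1: indeg[0]->0 | ready=[0] | order so far=[3, 2, 4, 1]
  pop 0: no out-edges | ready=[] | order so far=[3, 2, 4, 1, 0]
  Result: [3, 2, 4, 1, 0]

Answer: [3, 2, 4, 1, 0]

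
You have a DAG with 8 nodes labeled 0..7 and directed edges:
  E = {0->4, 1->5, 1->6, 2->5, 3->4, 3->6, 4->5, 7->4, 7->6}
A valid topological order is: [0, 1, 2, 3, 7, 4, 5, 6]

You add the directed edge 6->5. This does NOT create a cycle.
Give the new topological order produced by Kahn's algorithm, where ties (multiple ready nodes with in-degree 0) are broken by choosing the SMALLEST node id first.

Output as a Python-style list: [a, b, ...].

Old toposort: [0, 1, 2, 3, 7, 4, 5, 6]
Added edge: 6->5
Position of 6 (7) > position of 5 (6). Must reorder: 6 must now come before 5.
Run Kahn's algorithm (break ties by smallest node id):
  initial in-degrees: [0, 0, 0, 0, 3, 4, 3, 0]
  ready (indeg=0): [0, 1, 2, 3, 7]
  pop 0: indeg[4]->2 | ready=[1, 2, 3, 7] | order so far=[0]
  pop 1: indeg[5]->3; indeg[6]->2 | ready=[2, 3, 7] | order so far=[0, 1]
  pop 2: indeg[5]->2 | ready=[3, 7] | order so far=[0, 1, 2]
  pop 3: indeg[4]->1; indeg[6]->1 | ready=[7] | order so far=[0, 1, 2, 3]
  pop 7: indeg[4]->0; indeg[6]->0 | ready=[4, 6] | order so far=[0, 1, 2, 3, 7]
  pop 4: indeg[5]->1 | ready=[6] | order so far=[0, 1, 2, 3, 7, 4]
  pop 6: indeg[5]->0 | ready=[5] | order so far=[0, 1, 2, 3, 7, 4, 6]
  pop 5: no out-edges | ready=[] | order so far=[0, 1, 2, 3, 7, 4, 6, 5]
  Result: [0, 1, 2, 3, 7, 4, 6, 5]

Answer: [0, 1, 2, 3, 7, 4, 6, 5]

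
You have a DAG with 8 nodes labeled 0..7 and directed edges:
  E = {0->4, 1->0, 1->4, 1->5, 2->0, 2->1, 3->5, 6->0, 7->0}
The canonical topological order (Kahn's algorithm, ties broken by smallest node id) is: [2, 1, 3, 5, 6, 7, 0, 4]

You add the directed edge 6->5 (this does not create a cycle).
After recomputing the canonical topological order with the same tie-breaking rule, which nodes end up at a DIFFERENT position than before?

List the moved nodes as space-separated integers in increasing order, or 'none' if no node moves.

Answer: 5 6

Derivation:
Old toposort: [2, 1, 3, 5, 6, 7, 0, 4]
Added edge 6->5
Recompute Kahn (smallest-id tiebreak):
  initial in-degrees: [4, 1, 0, 0, 2, 3, 0, 0]
  ready (indeg=0): [2, 3, 6, 7]
  pop 2: indeg[0]->3; indeg[1]->0 | ready=[1, 3, 6, 7] | order so far=[2]
  pop 1: indeg[0]->2; indeg[4]->1; indeg[5]->2 | ready=[3, 6, 7] | order so far=[2, 1]
  pop 3: indeg[5]->1 | ready=[6, 7] | order so far=[2, 1, 3]
  pop 6: indeg[0]->1; indeg[5]->0 | ready=[5, 7] | order so far=[2, 1, 3, 6]
  pop 5: no out-edges | ready=[7] | order so far=[2, 1, 3, 6, 5]
  pop 7: indeg[0]->0 | ready=[0] | order so far=[2, 1, 3, 6, 5, 7]
  pop 0: indeg[4]->0 | ready=[4] | order so far=[2, 1, 3, 6, 5, 7, 0]
  pop 4: no out-edges | ready=[] | order so far=[2, 1, 3, 6, 5, 7, 0, 4]
New canonical toposort: [2, 1, 3, 6, 5, 7, 0, 4]
Compare positions:
  Node 0: index 6 -> 6 (same)
  Node 1: index 1 -> 1 (same)
  Node 2: index 0 -> 0 (same)
  Node 3: index 2 -> 2 (same)
  Node 4: index 7 -> 7 (same)
  Node 5: index 3 -> 4 (moved)
  Node 6: index 4 -> 3 (moved)
  Node 7: index 5 -> 5 (same)
Nodes that changed position: 5 6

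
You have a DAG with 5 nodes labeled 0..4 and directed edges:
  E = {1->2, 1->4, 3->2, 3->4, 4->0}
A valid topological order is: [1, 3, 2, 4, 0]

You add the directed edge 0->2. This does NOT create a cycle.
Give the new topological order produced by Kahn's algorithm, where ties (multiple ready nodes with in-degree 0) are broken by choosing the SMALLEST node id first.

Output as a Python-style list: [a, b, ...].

Old toposort: [1, 3, 2, 4, 0]
Added edge: 0->2
Position of 0 (4) > position of 2 (2). Must reorder: 0 must now come before 2.
Run Kahn's algorithm (break ties by smallest node id):
  initial in-degrees: [1, 0, 3, 0, 2]
  ready (indeg=0): [1, 3]
  pop 1: indeg[2]->2; indeg[4]->1 | ready=[3] | order so far=[1]
  pop 3: indeg[2]->1; indeg[4]->0 | ready=[4] | order so far=[1, 3]
  pop 4: indeg[0]->0 | ready=[0] | order so far=[1, 3, 4]
  pop 0: indeg[2]->0 | ready=[2] | order so far=[1, 3, 4, 0]
  pop 2: no out-edges | ready=[] | order so far=[1, 3, 4, 0, 2]
  Result: [1, 3, 4, 0, 2]

Answer: [1, 3, 4, 0, 2]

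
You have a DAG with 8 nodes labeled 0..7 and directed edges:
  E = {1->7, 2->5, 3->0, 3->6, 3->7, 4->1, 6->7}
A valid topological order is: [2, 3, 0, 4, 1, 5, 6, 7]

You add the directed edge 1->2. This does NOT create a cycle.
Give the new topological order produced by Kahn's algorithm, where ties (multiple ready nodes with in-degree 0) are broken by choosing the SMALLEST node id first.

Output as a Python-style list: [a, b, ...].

Answer: [3, 0, 4, 1, 2, 5, 6, 7]

Derivation:
Old toposort: [2, 3, 0, 4, 1, 5, 6, 7]
Added edge: 1->2
Position of 1 (4) > position of 2 (0). Must reorder: 1 must now come before 2.
Run Kahn's algorithm (break ties by smallest node id):
  initial in-degrees: [1, 1, 1, 0, 0, 1, 1, 3]
  ready (indeg=0): [3, 4]
  pop 3: indeg[0]->0; indeg[6]->0; indeg[7]->2 | ready=[0, 4, 6] | order so far=[3]
  pop 0: no out-edges | ready=[4, 6] | order so far=[3, 0]
  pop 4: indeg[1]->0 | ready=[1, 6] | order so far=[3, 0, 4]
  pop 1: indeg[2]->0; indeg[7]->1 | ready=[2, 6] | order so far=[3, 0, 4, 1]
  pop 2: indeg[5]->0 | ready=[5, 6] | order so far=[3, 0, 4, 1, 2]
  pop 5: no out-edges | ready=[6] | order so far=[3, 0, 4, 1, 2, 5]
  pop 6: indeg[7]->0 | ready=[7] | order so far=[3, 0, 4, 1, 2, 5, 6]
  pop 7: no out-edges | ready=[] | order so far=[3, 0, 4, 1, 2, 5, 6, 7]
  Result: [3, 0, 4, 1, 2, 5, 6, 7]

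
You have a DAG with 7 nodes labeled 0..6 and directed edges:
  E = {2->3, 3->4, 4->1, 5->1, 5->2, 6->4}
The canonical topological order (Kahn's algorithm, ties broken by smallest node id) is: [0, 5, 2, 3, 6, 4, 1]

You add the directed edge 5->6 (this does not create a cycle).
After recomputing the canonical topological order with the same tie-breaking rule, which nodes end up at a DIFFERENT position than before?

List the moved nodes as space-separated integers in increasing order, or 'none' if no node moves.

Old toposort: [0, 5, 2, 3, 6, 4, 1]
Added edge 5->6
Recompute Kahn (smallest-id tiebreak):
  initial in-degrees: [0, 2, 1, 1, 2, 0, 1]
  ready (indeg=0): [0, 5]
  pop 0: no out-edges | ready=[5] | order so far=[0]
  pop 5: indeg[1]->1; indeg[2]->0; indeg[6]->0 | ready=[2, 6] | order so far=[0, 5]
  pop 2: indeg[3]->0 | ready=[3, 6] | order so far=[0, 5, 2]
  pop 3: indeg[4]->1 | ready=[6] | order so far=[0, 5, 2, 3]
  pop 6: indeg[4]->0 | ready=[4] | order so far=[0, 5, 2, 3, 6]
  pop 4: indeg[1]->0 | ready=[1] | order so far=[0, 5, 2, 3, 6, 4]
  pop 1: no out-edges | ready=[] | order so far=[0, 5, 2, 3, 6, 4, 1]
New canonical toposort: [0, 5, 2, 3, 6, 4, 1]
Compare positions:
  Node 0: index 0 -> 0 (same)
  Node 1: index 6 -> 6 (same)
  Node 2: index 2 -> 2 (same)
  Node 3: index 3 -> 3 (same)
  Node 4: index 5 -> 5 (same)
  Node 5: index 1 -> 1 (same)
  Node 6: index 4 -> 4 (same)
Nodes that changed position: none

Answer: none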